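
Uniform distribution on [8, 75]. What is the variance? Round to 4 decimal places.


Var = (b-a)^2 / 12
(b-a)^2 = (75 - 8)^2 = 4489
Var = 4489/12 ≈ 374.083333

374.0833


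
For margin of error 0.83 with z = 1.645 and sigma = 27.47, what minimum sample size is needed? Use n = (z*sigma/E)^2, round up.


z*sigma/E = 1.645 * 27.47 / 0.83 ≈ 54.443554
(z*sigma/E)^2 ≈ 2964.100596
round up: n = 2965

2965


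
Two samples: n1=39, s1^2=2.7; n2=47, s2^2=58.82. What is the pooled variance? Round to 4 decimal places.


sp^2 = ((n1-1)*s1^2 + (n2-1)*s2^2)/(n1+n2-2)
(n1-1)*s1^2 = 38 * 2.7 = 102.6
(n2-1)*s2^2 = 46 * 58.82 = 2705.72
numerator = 102.6 + 2705.72 = 2808.32
n1+n2-2 = 84
sp^2 = 2808.32 / 84 = 17552/525 ≈ 33.432381

33.4324


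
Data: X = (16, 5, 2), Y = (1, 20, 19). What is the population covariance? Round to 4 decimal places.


Cov = (1/n)*sum((xi-xbar)(yi-ybar))
n = 3, xbar = 23/3 ≈ 7.666667, ybar = 40/3 ≈ 13.333333
sum((xi-xbar)(yi-ybar)) = -458/3 ≈ -152.666667
Cov = -152.666667 / 3 = -458/9 ≈ -50.888889

-50.8889


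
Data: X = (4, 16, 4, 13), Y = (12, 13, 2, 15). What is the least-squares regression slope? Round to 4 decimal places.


b = sum((xi-xbar)(yi-ybar)) / sum((xi-xbar)^2)
n = 4, xbar = 37/4 = 9.25, ybar = 42/4 = 10.5
Sxy = sum((xi-xbar)(yi-ybar)) = 70.5
Sxx = sum((xi-xbar)^2) = 114.75
b = Sxy / Sxx = 94/153 ≈ 0.614379

0.6144


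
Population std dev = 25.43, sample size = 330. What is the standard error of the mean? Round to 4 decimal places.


SE = sigma / sqrt(n)
sqrt(330) ≈ 18.165902
SE = 25.43 / 18.165902 ≈ 1.399875

1.3999


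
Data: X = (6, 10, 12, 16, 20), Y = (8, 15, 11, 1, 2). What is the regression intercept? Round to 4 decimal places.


a = ybar - b*xbar, where b = sum((xi-xbar)(yi-ybar)) / sum((xi-xbar)^2)
n = 5, xbar = 64/5 = 12.8, ybar = 37/5 = 7.4
Sxy = sum((xi-xbar)(yi-ybar)) = -87.6
Sxx = sum((xi-xbar)^2) = 116.8
b = Sxy / Sxx = -0.75
a = 7.4 - (-0.75) * 12.8 = 17

17.0000


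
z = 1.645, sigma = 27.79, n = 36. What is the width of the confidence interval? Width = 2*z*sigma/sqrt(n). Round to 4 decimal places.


width = 2*z*sigma/sqrt(n)
2*z*sigma = 2 * 1.645 * 27.79 = 91.4291
sqrt(36) = 6
width = 91.4291 / 6 ≈ 15.238183

15.2382


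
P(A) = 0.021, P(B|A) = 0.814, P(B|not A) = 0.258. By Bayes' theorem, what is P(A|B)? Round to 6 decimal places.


P(A|B) = P(B|A)*P(A) / P(B), P(B) = P(B|A)*P(A) + P(B|not A)*P(not A)
P(B|A)*P(A) = 0.814 * 0.021 = 0.017094
P(B|not A)*P(not A) = 0.258 * 0.979 = 0.252582
P(B) = 0.017094 + 0.252582 = 0.269676
P(A|B) = 0.017094 / 0.269676 = 259/4086 ≈ 0.06338718

0.063387


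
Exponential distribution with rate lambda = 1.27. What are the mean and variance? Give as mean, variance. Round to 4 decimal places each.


mean = 1/lam, var = 1/lam^2
mean = 1 / 1.27 = 100/127 ≈ 0.787402
lam^2 = 1.27^2 = 1.6129
var = 1 / 1.6129 ≈ 0.620001

0.7874, 0.6200


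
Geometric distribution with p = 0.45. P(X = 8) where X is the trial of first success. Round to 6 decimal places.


P = (1-p)^(k-1) * p
(1-p)^(k-1) = 0.55^7 ≈ 0.01522435
P = 0.01522435 * 0.45 ≈ 0.006850959

0.006851


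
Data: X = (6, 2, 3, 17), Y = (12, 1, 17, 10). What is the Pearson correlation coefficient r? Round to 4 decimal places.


r = sum((xi-xbar)(yi-ybar)) / sqrt(sum((xi-xbar)^2) * sum((yi-ybar)^2))
n = 4, xbar = 28/4 = 7, ybar = 40/4 = 10
Sxy = sum((xi-xbar)(yi-ybar)) = 15
Sxx = sum((xi-xbar)^2) = 142
Syy = sum((yi-ybar)^2) = 134
sqrt(Sxx*Syy) ≈ 137.942017
r = Sxy / sqrt(Sxx*Syy) = 15 / 137.942017 ≈ 0.108741

0.1087


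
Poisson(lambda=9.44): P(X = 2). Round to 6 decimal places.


P = e^(-lam) * lam^k / k!
e^(-9.44) ≈ 0.00007948041
lam^k = 9.44^2 = 89.1136
k! = 2! = 2
P = 0.00007948041 * 89.1136 / 2 ≈ 0.003541

0.003541


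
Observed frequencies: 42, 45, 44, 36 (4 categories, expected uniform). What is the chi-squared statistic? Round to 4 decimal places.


chi2 = sum((O-E)^2/E), E = total/4
total = 167, E = 167/4 = 41.75
(42 - 41.75)^2 / 41.75 = 0.0625 / 41.75 = 1/668 ≈ 0.001497
(45 - 41.75)^2 / 41.75 = 10.5625 / 41.75 = 169/668 ≈ 0.252994
(44 - 41.75)^2 / 41.75 = 5.0625 / 41.75 = 81/668 ≈ 0.121257
(36 - 41.75)^2 / 41.75 = 33.0625 / 41.75 = 529/668 ≈ 0.791916
chi2 = 195/167 ≈ 1.167665

1.1677


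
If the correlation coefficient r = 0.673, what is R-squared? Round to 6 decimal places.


R^2 = r^2 = (0.673)^2 = 0.452929

0.452929


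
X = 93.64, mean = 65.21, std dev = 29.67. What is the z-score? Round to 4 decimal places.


z = (X - mu) / sigma
X - mu = 93.64 - 65.21 = 28.43
z = 28.43 / 29.67 = 2843/2967 ≈ 0.958207

0.9582


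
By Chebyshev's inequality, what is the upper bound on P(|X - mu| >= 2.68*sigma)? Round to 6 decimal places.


P <= 1/k^2
k^2 = 2.68^2 = 7.1824
1/k^2 = 1 / 7.1824 = 625/4489 ≈ 0.13922923

0.139229


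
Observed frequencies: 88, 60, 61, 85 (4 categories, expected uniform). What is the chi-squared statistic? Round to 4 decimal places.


chi2 = sum((O-E)^2/E), E = total/4
total = 294, E = 294/4 = 73.5
(88 - 73.5)^2 / 73.5 = 210.25 / 73.5 = 841/294 ≈ 2.860544
(60 - 73.5)^2 / 73.5 = 182.25 / 73.5 = 243/98 ≈ 2.479592
(61 - 73.5)^2 / 73.5 = 156.25 / 73.5 = 625/294 ≈ 2.125850
(85 - 73.5)^2 / 73.5 = 132.25 / 73.5 = 529/294 ≈ 1.799320
chi2 = 454/49 ≈ 9.265306

9.2653


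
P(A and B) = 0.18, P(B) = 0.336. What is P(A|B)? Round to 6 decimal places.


P(A|B) = P(A and B) / P(B) = 0.18 / 0.336 = 15/28 ≈ 0.53571429

0.535714


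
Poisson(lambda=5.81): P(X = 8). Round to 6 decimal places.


P = e^(-lam) * lam^k / k!
e^(-5.81) ≈ 0.002997430
lam^k = 5.81^8 ≈ 1298401.651213
k! = 8! = 40320
P = 0.002997430 * 1298401.651213 / 40320 ≈ 0.096525

0.096525


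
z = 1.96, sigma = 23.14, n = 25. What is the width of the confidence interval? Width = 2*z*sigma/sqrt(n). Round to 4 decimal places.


width = 2*z*sigma/sqrt(n)
2*z*sigma = 2 * 1.96 * 23.14 = 90.7088
sqrt(25) = 5
width = 90.7088 / 5 = 18.14176

18.1418


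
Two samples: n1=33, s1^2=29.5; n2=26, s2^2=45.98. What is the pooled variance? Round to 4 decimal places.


sp^2 = ((n1-1)*s1^2 + (n2-1)*s2^2)/(n1+n2-2)
(n1-1)*s1^2 = 32 * 29.5 = 944
(n2-1)*s2^2 = 25 * 45.98 = 1149.5
numerator = 944 + 1149.5 = 2093.5
n1+n2-2 = 57
sp^2 = 2093.5 / 57 = 4187/114 ≈ 36.728070

36.7281


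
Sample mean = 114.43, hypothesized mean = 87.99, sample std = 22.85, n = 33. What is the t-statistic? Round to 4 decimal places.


t = (xbar - mu0) / (s/sqrt(n))
xbar - mu0 = 114.43 - 87.99 = 26.44
sqrt(33) ≈ 5.74456265
s/sqrt(n) = 22.85 / 5.74456265 ≈ 3.97767444
t = 26.44 / 3.97767444 ≈ 6.647100

6.6471


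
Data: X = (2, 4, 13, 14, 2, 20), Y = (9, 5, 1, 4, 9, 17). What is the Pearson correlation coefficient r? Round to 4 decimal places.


r = sum((xi-xbar)(yi-ybar)) / sqrt(sum((xi-xbar)^2) * sum((yi-ybar)^2))
n = 6, xbar = 55/6 ≈ 9.166667, ybar = 45/6 = 7.5
Sxy = sum((xi-xbar)(yi-ybar)) = 52.5
Sxx = sum((xi-xbar)^2) = 1709/6 ≈ 284.833333
Syy = sum((yi-ybar)^2) = 155.5
sqrt(Sxx*Syy) ≈ 210.455656
r = Sxy / sqrt(Sxx*Syy) = 52.5 / 210.455656 ≈ 0.249459

0.2495


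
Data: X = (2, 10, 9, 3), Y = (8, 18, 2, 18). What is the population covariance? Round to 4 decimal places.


Cov = (1/n)*sum((xi-xbar)(yi-ybar))
n = 4, xbar = 24/4 = 6, ybar = 46/4 = 11.5
sum((xi-xbar)(yi-ybar)) = -8
Cov = -8 / 4 = -2

-2.0000


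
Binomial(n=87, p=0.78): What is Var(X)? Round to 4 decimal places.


Var = n*p*(1-p) = 87 * 0.78 * 0.22 = 14.9292

14.9292


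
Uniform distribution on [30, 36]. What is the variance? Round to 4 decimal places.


Var = (b-a)^2 / 12
(b-a)^2 = (36 - 30)^2 = 36
Var = 36/12 = 3

3.0000


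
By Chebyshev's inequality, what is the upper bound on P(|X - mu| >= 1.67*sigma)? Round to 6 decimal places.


P <= 1/k^2
k^2 = 1.67^2 = 2.7889
1/k^2 = 1 / 2.7889 ≈ 0.35856431

0.358564


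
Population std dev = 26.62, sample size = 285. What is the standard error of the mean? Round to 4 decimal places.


SE = sigma / sqrt(n)
sqrt(285) ≈ 16.881943
SE = 26.62 / 16.881943 ≈ 1.576833

1.5768


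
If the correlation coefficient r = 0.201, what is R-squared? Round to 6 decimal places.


R^2 = r^2 = (0.201)^2 = 0.040401

0.040401


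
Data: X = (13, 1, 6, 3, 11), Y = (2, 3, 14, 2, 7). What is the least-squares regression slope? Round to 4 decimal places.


b = sum((xi-xbar)(yi-ybar)) / sum((xi-xbar)^2)
n = 5, xbar = 34/5 = 6.8, ybar = 28/5 = 5.6
Sxy = sum((xi-xbar)(yi-ybar)) = 5.6
Sxx = sum((xi-xbar)^2) = 104.8
b = Sxy / Sxx = 7/131 ≈ 0.053435

0.0534


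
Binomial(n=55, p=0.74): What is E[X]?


E[X] = n*p = 55 * 0.74 = 40.7

40.7


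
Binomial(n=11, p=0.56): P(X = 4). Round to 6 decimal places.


P = C(n,k) * p^k * (1-p)^(n-k)
C(11,4) = 330
p^k = 0.56^4 = 0.09834496
(1-p)^(n-k) = 0.44^7 ≈ 0.003192778
P = 330 * 0.09834496 * 0.003192778 ≈ 0.103618

0.103618


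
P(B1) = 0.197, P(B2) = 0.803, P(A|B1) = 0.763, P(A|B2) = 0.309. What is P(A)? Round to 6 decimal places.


P(A) = P(A|B1)*P(B1) + P(A|B2)*P(B2)
P(A|B1)*P(B1) = 0.763 * 0.197 = 0.150311
P(A|B2)*P(B2) = 0.309 * 0.803 = 0.248127
P(A) = 0.150311 + 0.248127 = 0.398438

0.398438


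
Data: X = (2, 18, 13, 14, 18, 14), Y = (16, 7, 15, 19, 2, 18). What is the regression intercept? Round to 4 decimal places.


a = ybar - b*xbar, where b = sum((xi-xbar)(yi-ybar)) / sum((xi-xbar)^2)
n = 6, xbar = 79/6 ≈ 13.166667, ybar = 77/6 ≈ 12.833333
Sxy = sum((xi-xbar)(yi-ybar)) = -641/6 ≈ -106.833333
Sxx = sum((xi-xbar)^2) = 1037/6 ≈ 172.833333
b = Sxy / Sxx = -641/1037 ≈ -0.618129
a = 12.833333 - (-0.618129) * 13.166667 = 21748/1037 ≈ 20.972035

20.9720


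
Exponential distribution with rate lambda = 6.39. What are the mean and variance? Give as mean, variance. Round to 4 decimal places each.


mean = 1/lam, var = 1/lam^2
mean = 1 / 6.39 = 100/639 ≈ 0.156495
lam^2 = 6.39^2 = 40.8321
var = 1 / 40.8321 ≈ 0.024491

0.1565, 0.0245


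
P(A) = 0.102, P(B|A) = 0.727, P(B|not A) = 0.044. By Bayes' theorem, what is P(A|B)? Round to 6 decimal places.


P(A|B) = P(B|A)*P(A) / P(B), P(B) = P(B|A)*P(A) + P(B|not A)*P(not A)
P(B|A)*P(A) = 0.727 * 0.102 = 0.074154
P(B|not A)*P(not A) = 0.044 * 0.898 = 0.039512
P(B) = 0.074154 + 0.039512 = 0.113666
P(A|B) = 0.074154 / 0.113666 ≈ 0.65238506

0.652385


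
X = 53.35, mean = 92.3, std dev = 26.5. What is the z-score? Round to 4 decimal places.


z = (X - mu) / sigma
X - mu = 53.35 - 92.3 = -38.95
z = -38.95 / 26.5 = -779/530 ≈ -1.469811

-1.4698


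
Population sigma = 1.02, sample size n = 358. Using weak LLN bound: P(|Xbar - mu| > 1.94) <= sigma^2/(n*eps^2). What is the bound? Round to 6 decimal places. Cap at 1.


bound = min(1, sigma^2/(n*eps^2))
sigma^2 = 1.02^2 = 1.0404
n*eps^2 = 358 * 1.94^2 = 358 * 3.7636 = 1347.3688
sigma^2/(n*eps^2) = 1.0404 / 1347.3688 ≈ 0.00077217

0.000772


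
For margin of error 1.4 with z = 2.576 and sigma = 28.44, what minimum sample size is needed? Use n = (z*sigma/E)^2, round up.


z*sigma/E = 2.576 * 28.44 / 1.4 = 52.3296
(z*sigma/E)^2 ≈ 2738.387036
round up: n = 2739

2739


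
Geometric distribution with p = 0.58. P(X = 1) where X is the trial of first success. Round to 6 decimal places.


P = (1-p)^(k-1) * p
(1-p)^(k-1) = 0.42^0 = 1
P = 1 * 0.58 = 0.58

0.580000


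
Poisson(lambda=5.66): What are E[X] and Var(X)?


E[X] = Var(X) = lambda = 5.66

5.66, 5.66


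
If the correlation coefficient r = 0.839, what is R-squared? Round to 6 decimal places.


R^2 = r^2 = (0.839)^2 = 0.703921

0.703921


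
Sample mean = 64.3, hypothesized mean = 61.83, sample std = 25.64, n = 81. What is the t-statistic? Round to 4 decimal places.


t = (xbar - mu0) / (s/sqrt(n))
xbar - mu0 = 64.3 - 61.83 = 2.47
sqrt(81) = 9
s/sqrt(n) = 25.64 / 9 = 641/225 ≈ 2.84888889
t = 2.47 / 2.84888889 = 2223/2564 ≈ 0.867005

0.8670


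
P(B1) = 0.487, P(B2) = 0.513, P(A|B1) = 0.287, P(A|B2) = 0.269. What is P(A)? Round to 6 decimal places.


P(A) = P(A|B1)*P(B1) + P(A|B2)*P(B2)
P(A|B1)*P(B1) = 0.287 * 0.487 = 0.139769
P(A|B2)*P(B2) = 0.269 * 0.513 = 0.137997
P(A) = 0.139769 + 0.137997 = 0.277766

0.277766


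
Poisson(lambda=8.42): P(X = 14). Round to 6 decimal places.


P = e^(-lam) * lam^k / k!
e^(-8.42) ≈ 0.0002204147
lam^k = 8.42^14 ≈ 9002627504119.330767
k! = 14! = 87178291200
P = 0.0002204147 * 9002627504119.330767 / 87178291200 ≈ 0.022762

0.022762


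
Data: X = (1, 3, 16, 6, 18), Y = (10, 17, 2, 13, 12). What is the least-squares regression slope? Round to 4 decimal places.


b = sum((xi-xbar)(yi-ybar)) / sum((xi-xbar)^2)
n = 5, xbar = 44/5 = 8.8, ybar = 54/5 = 10.8
Sxy = sum((xi-xbar)(yi-ybar)) = -88.2
Sxx = sum((xi-xbar)^2) = 238.8
b = Sxy / Sxx = -147/398 ≈ -0.369347

-0.3693


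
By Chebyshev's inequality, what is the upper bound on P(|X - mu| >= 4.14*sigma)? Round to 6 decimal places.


P <= 1/k^2
k^2 = 4.14^2 = 17.1396
1/k^2 = 1 / 17.1396 ≈ 0.05834442

0.058344


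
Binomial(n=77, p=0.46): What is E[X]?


E[X] = n*p = 77 * 0.46 = 35.42

35.42


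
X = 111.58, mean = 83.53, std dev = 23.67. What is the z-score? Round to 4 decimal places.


z = (X - mu) / sigma
X - mu = 111.58 - 83.53 = 28.05
z = 28.05 / 23.67 = 935/789 ≈ 1.185044

1.1850


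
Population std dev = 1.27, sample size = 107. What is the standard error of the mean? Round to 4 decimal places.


SE = sigma / sqrt(n)
sqrt(107) ≈ 10.344080
SE = 1.27 / 10.344080 ≈ 0.122776

0.1228


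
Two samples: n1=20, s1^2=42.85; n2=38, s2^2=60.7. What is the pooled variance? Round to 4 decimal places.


sp^2 = ((n1-1)*s1^2 + (n2-1)*s2^2)/(n1+n2-2)
(n1-1)*s1^2 = 19 * 42.85 = 814.15
(n2-1)*s2^2 = 37 * 60.7 = 2245.9
numerator = 814.15 + 2245.9 = 3060.05
n1+n2-2 = 56
sp^2 = 3060.05 / 56 = 54.64375

54.6438


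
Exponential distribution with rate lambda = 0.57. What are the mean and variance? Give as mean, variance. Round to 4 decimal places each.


mean = 1/lam, var = 1/lam^2
mean = 1 / 0.57 = 100/57 ≈ 1.754386
lam^2 = 0.57^2 = 0.3249
var = 1 / 0.3249 = 10000/3249 ≈ 3.077870

1.7544, 3.0779


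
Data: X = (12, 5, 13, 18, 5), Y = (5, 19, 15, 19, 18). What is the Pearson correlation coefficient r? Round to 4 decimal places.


r = sum((xi-xbar)(yi-ybar)) / sqrt(sum((xi-xbar)^2) * sum((yi-ybar)^2))
n = 5, xbar = 53/5 = 10.6, ybar = 76/5 = 15.2
Sxy = sum((xi-xbar)(yi-ybar)) = -23.6
Sxx = sum((xi-xbar)^2) = 125.2
Syy = sum((yi-ybar)^2) = 140.8
sqrt(Sxx*Syy) ≈ 132.771081
r = Sxy / sqrt(Sxx*Syy) = -23.6 / 132.771081 ≈ -0.177750

-0.1777


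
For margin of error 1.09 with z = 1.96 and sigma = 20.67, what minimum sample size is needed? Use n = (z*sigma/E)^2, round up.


z*sigma/E = 1.96 * 20.67 / 1.09 = 101283/2725 ≈ 37.168073
(z*sigma/E)^2 ≈ 1381.465680
round up: n = 1382

1382


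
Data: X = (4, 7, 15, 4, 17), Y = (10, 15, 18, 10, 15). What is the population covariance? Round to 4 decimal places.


Cov = (1/n)*sum((xi-xbar)(yi-ybar))
n = 5, xbar = 47/5 = 9.4, ybar = 68/5 = 13.6
sum((xi-xbar)(yi-ybar)) = 70.8
Cov = 70.8 / 5 = 14.16

14.1600


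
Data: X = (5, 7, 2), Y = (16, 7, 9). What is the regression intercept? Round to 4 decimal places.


a = ybar - b*xbar, where b = sum((xi-xbar)(yi-ybar)) / sum((xi-xbar)^2)
n = 3, xbar = 14/3 ≈ 4.666667, ybar = 32/3 ≈ 10.666667
Sxy = sum((xi-xbar)(yi-ybar)) = -7/3 ≈ -2.333333
Sxx = sum((xi-xbar)^2) = 38/3 ≈ 12.666667
b = Sxy / Sxx = -7/38 ≈ -0.184211
a = 10.666667 - (-0.184211) * 4.666667 = 219/19 ≈ 11.526316

11.5263


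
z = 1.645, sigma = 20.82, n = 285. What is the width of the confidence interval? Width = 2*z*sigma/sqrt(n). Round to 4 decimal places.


width = 2*z*sigma/sqrt(n)
2*z*sigma = 2 * 1.645 * 20.82 = 68.4978
sqrt(285) ≈ 16.881943
width = 68.4978 / 16.881943 ≈ 4.057459

4.0575


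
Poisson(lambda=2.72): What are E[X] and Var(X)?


E[X] = Var(X) = lambda = 2.72

2.72, 2.72


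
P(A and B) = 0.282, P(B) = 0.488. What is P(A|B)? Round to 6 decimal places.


P(A|B) = P(A and B) / P(B) = 0.282 / 0.488 = 141/244 ≈ 0.57786885

0.577869


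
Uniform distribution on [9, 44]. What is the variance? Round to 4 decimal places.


Var = (b-a)^2 / 12
(b-a)^2 = (44 - 9)^2 = 1225
Var = 1225/12 ≈ 102.083333

102.0833


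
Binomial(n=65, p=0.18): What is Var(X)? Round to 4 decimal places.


Var = n*p*(1-p) = 65 * 0.18 * 0.82 = 9.594

9.5940


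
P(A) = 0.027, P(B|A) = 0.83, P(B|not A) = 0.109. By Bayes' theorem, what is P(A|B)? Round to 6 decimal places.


P(A|B) = P(B|A)*P(A) / P(B), P(B) = P(B|A)*P(A) + P(B|not A)*P(not A)
P(B|A)*P(A) = 0.83 * 0.027 = 0.02241
P(B|not A)*P(not A) = 0.109 * 0.973 = 0.106057
P(B) = 0.02241 + 0.106057 = 0.128467
P(A|B) = 0.02241 / 0.128467 ≈ 0.17444169

0.174442


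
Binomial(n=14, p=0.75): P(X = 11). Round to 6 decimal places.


P = C(n,k) * p^k * (1-p)^(n-k)
C(14,11) = 364
p^k = 0.75^11 ≈ 0.04223514
(1-p)^(n-k) = 0.25^3 = 0.015625
P = 364 * 0.04223514 * 0.015625 ≈ 0.240212

0.240212


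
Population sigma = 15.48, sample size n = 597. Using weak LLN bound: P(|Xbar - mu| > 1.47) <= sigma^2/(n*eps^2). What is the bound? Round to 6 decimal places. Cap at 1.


bound = min(1, sigma^2/(n*eps^2))
sigma^2 = 15.48^2 = 239.6304
n*eps^2 = 597 * 1.47^2 = 597 * 2.1609 = 1290.0573
sigma^2/(n*eps^2) = 239.6304 / 1290.0573 ≈ 0.18575175

0.185752


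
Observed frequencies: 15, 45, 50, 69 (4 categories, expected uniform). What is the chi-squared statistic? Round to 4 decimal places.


chi2 = sum((O-E)^2/E), E = total/4
total = 179, E = 179/4 = 44.75
(15 - 44.75)^2 / 44.75 = 885.0625 / 44.75 = 14161/716 ≈ 19.777933
(45 - 44.75)^2 / 44.75 = 0.0625 / 44.75 = 1/716 ≈ 0.001397
(50 - 44.75)^2 / 44.75 = 27.5625 / 44.75 = 441/716 ≈ 0.615922
(69 - 44.75)^2 / 44.75 = 588.0625 / 44.75 = 9409/716 ≈ 13.141061
chi2 = 6003/179 ≈ 33.536313

33.5363


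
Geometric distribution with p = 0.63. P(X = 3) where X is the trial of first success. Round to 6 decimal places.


P = (1-p)^(k-1) * p
(1-p)^(k-1) = 0.37^2 = 0.1369
P = 0.1369 * 0.63 = 0.086247

0.086247


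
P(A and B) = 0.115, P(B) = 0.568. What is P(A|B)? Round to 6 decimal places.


P(A|B) = P(A and B) / P(B) = 0.115 / 0.568 = 115/568 ≈ 0.20246479

0.202465


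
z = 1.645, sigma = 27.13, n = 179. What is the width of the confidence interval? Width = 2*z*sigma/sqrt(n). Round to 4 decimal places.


width = 2*z*sigma/sqrt(n)
2*z*sigma = 2 * 1.645 * 27.13 = 89.2577
sqrt(179) ≈ 13.379088
width = 89.2577 / 13.379088 ≈ 6.671434

6.6714


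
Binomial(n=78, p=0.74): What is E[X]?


E[X] = n*p = 78 * 0.74 = 57.72

57.72


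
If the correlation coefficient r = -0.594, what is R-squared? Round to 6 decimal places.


R^2 = r^2 = (-0.594)^2 = 0.352836

0.352836


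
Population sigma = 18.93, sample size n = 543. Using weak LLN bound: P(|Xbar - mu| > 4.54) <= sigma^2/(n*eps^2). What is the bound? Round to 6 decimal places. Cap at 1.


bound = min(1, sigma^2/(n*eps^2))
sigma^2 = 18.93^2 = 358.3449
n*eps^2 = 543 * 4.54^2 = 543 * 20.6116 = 11192.0988
sigma^2/(n*eps^2) = 358.3449 / 11192.0988 ≈ 0.03201767

0.032018


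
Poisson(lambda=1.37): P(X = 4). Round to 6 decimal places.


P = e^(-lam) * lam^k / k!
e^(-1.37) ≈ 0.2541070
lam^k = 1.37^4 ≈ 3.522754
k! = 4! = 24
P = 0.2541070 * 3.522754 / 24 ≈ 0.037298

0.037298


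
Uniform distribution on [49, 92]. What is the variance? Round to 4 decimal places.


Var = (b-a)^2 / 12
(b-a)^2 = (92 - 49)^2 = 1849
Var = 1849/12 ≈ 154.083333

154.0833


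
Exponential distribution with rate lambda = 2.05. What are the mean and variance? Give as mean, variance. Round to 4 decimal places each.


mean = 1/lam, var = 1/lam^2
mean = 1 / 2.05 = 20/41 ≈ 0.487805
lam^2 = 2.05^2 = 4.2025
var = 1 / 4.2025 = 400/1681 ≈ 0.237954

0.4878, 0.2380


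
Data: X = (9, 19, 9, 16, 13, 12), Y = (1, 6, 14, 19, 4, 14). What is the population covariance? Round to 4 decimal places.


Cov = (1/n)*sum((xi-xbar)(yi-ybar))
n = 6, xbar = 78/6 = 13, ybar = 58/6 = 29/3 ≈ 9.666667
sum((xi-xbar)(yi-ybar)) = 19
Cov = 19 / 6 = 19/6 ≈ 3.166667

3.1667


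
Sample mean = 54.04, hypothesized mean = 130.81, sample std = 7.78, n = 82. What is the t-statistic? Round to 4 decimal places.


t = (xbar - mu0) / (s/sqrt(n))
xbar - mu0 = 54.04 - 130.81 = -76.77
sqrt(82) ≈ 9.05538514
s/sqrt(n) = 7.78 / 9.05538514 ≈ 0.85915727
t = -76.77 / 0.85915727 ≈ -89.355002

-89.3550


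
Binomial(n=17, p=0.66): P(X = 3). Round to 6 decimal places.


P = C(n,k) * p^k * (1-p)^(n-k)
C(17,3) = 680
p^k = 0.66^3 = 0.287496
(1-p)^(n-k) = 0.34^14 ≈ 0.0000002758702
P = 680 * 0.287496 * 0.0000002758702 ≈ 0.000054

0.000054


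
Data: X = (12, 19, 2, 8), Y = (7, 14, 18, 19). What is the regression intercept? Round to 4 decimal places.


a = ybar - b*xbar, where b = sum((xi-xbar)(yi-ybar)) / sum((xi-xbar)^2)
n = 4, xbar = 41/4 = 10.25, ybar = 58/4 = 14.5
Sxy = sum((xi-xbar)(yi-ybar)) = -56.5
Sxx = sum((xi-xbar)^2) = 152.75
b = Sxy / Sxx = -226/611 ≈ -0.369885
a = 14.5 - (-0.369885) * 10.25 = 11176/611 ≈ 18.291326

18.2913


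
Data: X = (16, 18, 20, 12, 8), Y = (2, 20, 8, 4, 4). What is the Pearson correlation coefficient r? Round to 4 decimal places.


r = sum((xi-xbar)(yi-ybar)) / sqrt(sum((xi-xbar)^2) * sum((yi-ybar)^2))
n = 5, xbar = 74/5 = 14.8, ybar = 38/5 = 7.6
Sxy = sum((xi-xbar)(yi-ybar)) = 69.6
Sxx = sum((xi-xbar)^2) = 92.8
Syy = sum((yi-ybar)^2) = 211.2
sqrt(Sxx*Syy) ≈ 139.997714
r = Sxy / sqrt(Sxx*Syy) = 69.6 / 139.997714 ≈ 0.497151

0.4972


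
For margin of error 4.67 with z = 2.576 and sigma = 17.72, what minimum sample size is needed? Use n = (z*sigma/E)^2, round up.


z*sigma/E = 2.576 * 17.72 / 4.67 ≈ 9.774458
(z*sigma/E)^2 ≈ 95.540034
round up: n = 96

96


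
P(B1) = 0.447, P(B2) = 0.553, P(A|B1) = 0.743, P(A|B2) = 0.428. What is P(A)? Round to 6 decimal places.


P(A) = P(A|B1)*P(B1) + P(A|B2)*P(B2)
P(A|B1)*P(B1) = 0.743 * 0.447 = 0.332121
P(A|B2)*P(B2) = 0.428 * 0.553 = 0.236684
P(A) = 0.332121 + 0.236684 = 0.568805

0.568805


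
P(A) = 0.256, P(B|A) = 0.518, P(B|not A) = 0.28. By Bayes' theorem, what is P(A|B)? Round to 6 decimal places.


P(A|B) = P(B|A)*P(A) / P(B), P(B) = P(B|A)*P(A) + P(B|not A)*P(not A)
P(B|A)*P(A) = 0.518 * 0.256 = 0.132608
P(B|not A)*P(not A) = 0.28 * 0.744 = 0.20832
P(B) = 0.132608 + 0.20832 = 0.340928
P(A|B) = 0.132608 / 0.340928 = 296/761 ≈ 0.38896189

0.388962


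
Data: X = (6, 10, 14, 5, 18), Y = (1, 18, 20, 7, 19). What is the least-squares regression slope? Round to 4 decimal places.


b = sum((xi-xbar)(yi-ybar)) / sum((xi-xbar)^2)
n = 5, xbar = 53/5 = 10.6, ybar = 65/5 = 13
Sxy = sum((xi-xbar)(yi-ybar)) = 154
Sxx = sum((xi-xbar)^2) = 119.2
b = Sxy / Sxx = 385/298 ≈ 1.291946

1.2919


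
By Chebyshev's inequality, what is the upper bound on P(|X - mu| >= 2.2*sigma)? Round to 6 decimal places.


P <= 1/k^2
k^2 = 2.2^2 = 4.84
1/k^2 = 1 / 4.84 = 25/121 ≈ 0.20661157

0.206612


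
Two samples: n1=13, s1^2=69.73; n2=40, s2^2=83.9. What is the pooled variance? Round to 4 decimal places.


sp^2 = ((n1-1)*s1^2 + (n2-1)*s2^2)/(n1+n2-2)
(n1-1)*s1^2 = 12 * 69.73 = 836.76
(n2-1)*s2^2 = 39 * 83.9 = 3272.1
numerator = 836.76 + 3272.1 = 4108.86
n1+n2-2 = 51
sp^2 = 4108.86 / 51 = 68481/850 ≈ 80.565882

80.5659


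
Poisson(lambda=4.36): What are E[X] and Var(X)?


E[X] = Var(X) = lambda = 4.36

4.36, 4.36


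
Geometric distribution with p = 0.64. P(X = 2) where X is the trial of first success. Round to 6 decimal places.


P = (1-p)^(k-1) * p
(1-p)^(k-1) = 0.36^1 = 0.36
P = 0.36 * 0.64 = 0.2304

0.230400


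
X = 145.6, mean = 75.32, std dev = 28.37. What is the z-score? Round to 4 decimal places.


z = (X - mu) / sigma
X - mu = 145.6 - 75.32 = 70.28
z = 70.28 / 28.37 = 7028/2837 ≈ 2.477265

2.4773


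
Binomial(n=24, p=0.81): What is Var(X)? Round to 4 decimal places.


Var = n*p*(1-p) = 24 * 0.81 * 0.19 = 3.6936

3.6936


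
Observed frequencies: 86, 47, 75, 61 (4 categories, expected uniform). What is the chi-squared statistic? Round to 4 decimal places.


chi2 = sum((O-E)^2/E), E = total/4
total = 269, E = 269/4 = 67.25
(86 - 67.25)^2 / 67.25 = 351.5625 / 67.25 = 5625/1076 ≈ 5.227695
(47 - 67.25)^2 / 67.25 = 410.0625 / 67.25 = 6561/1076 ≈ 6.097584
(75 - 67.25)^2 / 67.25 = 60.0625 / 67.25 = 961/1076 ≈ 0.893123
(61 - 67.25)^2 / 67.25 = 39.0625 / 67.25 = 625/1076 ≈ 0.580855
chi2 = 3443/269 ≈ 12.799257

12.7993


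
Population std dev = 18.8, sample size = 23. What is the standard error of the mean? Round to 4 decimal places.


SE = sigma / sqrt(n)
sqrt(23) ≈ 4.795832
SE = 18.8 / 4.795832 ≈ 3.920071

3.9201


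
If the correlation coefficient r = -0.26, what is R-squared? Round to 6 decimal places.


R^2 = r^2 = (-0.26)^2 = 0.0676

0.067600


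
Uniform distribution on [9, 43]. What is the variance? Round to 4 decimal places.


Var = (b-a)^2 / 12
(b-a)^2 = (43 - 9)^2 = 1156
Var = 1156/12 ≈ 96.333333

96.3333


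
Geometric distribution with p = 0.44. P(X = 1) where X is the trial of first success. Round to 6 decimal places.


P = (1-p)^(k-1) * p
(1-p)^(k-1) = 0.56^0 = 1
P = 1 * 0.44 = 0.44

0.440000


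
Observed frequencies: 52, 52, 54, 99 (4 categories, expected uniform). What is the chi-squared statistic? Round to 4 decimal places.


chi2 = sum((O-E)^2/E), E = total/4
total = 257, E = 257/4 = 64.25
(52 - 64.25)^2 / 64.25 = 150.0625 / 64.25 = 2401/1028 ≈ 2.335603
(52 - 64.25)^2 / 64.25 = 150.0625 / 64.25 = 2401/1028 ≈ 2.335603
(54 - 64.25)^2 / 64.25 = 105.0625 / 64.25 = 1681/1028 ≈ 1.635214
(99 - 64.25)^2 / 64.25 = 1207.5625 / 64.25 = 19321/1028 ≈ 18.794747
chi2 = 6451/257 ≈ 25.101167

25.1012


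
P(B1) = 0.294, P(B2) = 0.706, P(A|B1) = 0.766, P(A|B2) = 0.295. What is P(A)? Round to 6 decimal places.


P(A) = P(A|B1)*P(B1) + P(A|B2)*P(B2)
P(A|B1)*P(B1) = 0.766 * 0.294 = 0.225204
P(A|B2)*P(B2) = 0.295 * 0.706 = 0.20827
P(A) = 0.225204 + 0.20827 = 0.433474

0.433474


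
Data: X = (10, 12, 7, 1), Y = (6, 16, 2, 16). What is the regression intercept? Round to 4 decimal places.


a = ybar - b*xbar, where b = sum((xi-xbar)(yi-ybar)) / sum((xi-xbar)^2)
n = 4, xbar = 30/4 = 7.5, ybar = 40/4 = 10
Sxy = sum((xi-xbar)(yi-ybar)) = -18
Sxx = sum((xi-xbar)^2) = 69
b = Sxy / Sxx = -6/23 ≈ -0.260870
a = 10 - (-0.260870) * 7.5 = 275/23 ≈ 11.956522

11.9565


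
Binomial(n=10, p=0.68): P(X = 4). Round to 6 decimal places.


P = C(n,k) * p^k * (1-p)^(n-k)
C(10,4) = 210
p^k = 0.68^4 ≈ 0.2138138
(1-p)^(n-k) = 0.32^6 ≈ 0.001073742
P = 210 * 0.2138138 * 0.001073742 ≈ 0.048212

0.048212


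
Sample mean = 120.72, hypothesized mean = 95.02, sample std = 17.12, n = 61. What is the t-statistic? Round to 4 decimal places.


t = (xbar - mu0) / (s/sqrt(n))
xbar - mu0 = 120.72 - 95.02 = 25.7
sqrt(61) ≈ 7.81024968
s/sqrt(n) = 17.12 / 7.81024968 ≈ 2.19199138
t = 25.7 / 2.19199138 ≈ 11.724499

11.7245


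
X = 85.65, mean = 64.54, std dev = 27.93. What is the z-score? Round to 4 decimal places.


z = (X - mu) / sigma
X - mu = 85.65 - 64.54 = 21.11
z = 21.11 / 27.93 = 2111/2793 ≈ 0.755818

0.7558


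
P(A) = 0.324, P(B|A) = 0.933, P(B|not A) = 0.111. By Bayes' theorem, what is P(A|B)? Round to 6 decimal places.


P(A|B) = P(B|A)*P(A) / P(B), P(B) = P(B|A)*P(A) + P(B|not A)*P(not A)
P(B|A)*P(A) = 0.933 * 0.324 = 0.302292
P(B|not A)*P(not A) = 0.111 * 0.676 = 0.075036
P(B) = 0.302292 + 0.075036 = 0.377328
P(A|B) = 0.302292 / 0.377328 ≈ 0.80113853

0.801139


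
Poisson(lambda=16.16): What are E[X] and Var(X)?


E[X] = Var(X) = lambda = 16.16

16.16, 16.16


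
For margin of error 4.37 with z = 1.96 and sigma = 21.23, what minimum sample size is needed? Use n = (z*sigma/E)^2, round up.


z*sigma/E = 1.96 * 21.23 / 4.37 ≈ 9.521922
(z*sigma/E)^2 ≈ 90.667002
round up: n = 91

91


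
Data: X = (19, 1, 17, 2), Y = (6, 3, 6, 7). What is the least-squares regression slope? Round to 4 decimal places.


b = sum((xi-xbar)(yi-ybar)) / sum((xi-xbar)^2)
n = 4, xbar = 39/4 = 9.75, ybar = 22/4 = 5.5
Sxy = sum((xi-xbar)(yi-ybar)) = 18.5
Sxx = sum((xi-xbar)^2) = 274.75
b = Sxy / Sxx = 74/1099 ≈ 0.067334

0.0673


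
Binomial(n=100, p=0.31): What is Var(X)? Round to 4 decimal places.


Var = n*p*(1-p) = 100 * 0.31 * 0.69 = 21.39

21.3900


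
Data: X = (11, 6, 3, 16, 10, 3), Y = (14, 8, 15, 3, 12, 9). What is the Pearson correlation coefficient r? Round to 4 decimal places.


r = sum((xi-xbar)(yi-ybar)) / sqrt(sum((xi-xbar)^2) * sum((yi-ybar)^2))
n = 6, xbar = 49/6 ≈ 8.166667, ybar = 61/6 ≈ 10.166667
Sxy = sum((xi-xbar)(yi-ybar)) = -337/6 ≈ -56.166667
Sxx = sum((xi-xbar)^2) = 785/6 ≈ 130.833333
Syy = sum((yi-ybar)^2) = 593/6 ≈ 98.833333
sqrt(Sxx*Syy) ≈ 113.713211
r = Sxy / sqrt(Sxx*Syy) = -56.166667 / 113.713211 ≈ -0.493933

-0.4939


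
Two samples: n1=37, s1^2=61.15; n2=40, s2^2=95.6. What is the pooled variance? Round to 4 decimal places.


sp^2 = ((n1-1)*s1^2 + (n2-1)*s2^2)/(n1+n2-2)
(n1-1)*s1^2 = 36 * 61.15 = 2201.4
(n2-1)*s2^2 = 39 * 95.6 = 3728.4
numerator = 2201.4 + 3728.4 = 5929.8
n1+n2-2 = 75
sp^2 = 5929.8 / 75 = 79.064

79.0640


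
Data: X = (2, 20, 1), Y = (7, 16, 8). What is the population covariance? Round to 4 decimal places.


Cov = (1/n)*sum((xi-xbar)(yi-ybar))
n = 3, xbar = 23/3 ≈ 7.666667, ybar = 31/3 ≈ 10.333333
sum((xi-xbar)(yi-ybar)) = 313/3 ≈ 104.333333
Cov = 104.333333 / 3 = 313/9 ≈ 34.777778

34.7778


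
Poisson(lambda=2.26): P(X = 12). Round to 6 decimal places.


P = e^(-lam) * lam^k / k!
e^(-2.26) ≈ 0.1043505
lam^k = 2.26^12 ≈ 17754.206618
k! = 12! = 479001600
P = 0.1043505 * 17754.206618 / 479001600 ≈ 0.000004

0.000004


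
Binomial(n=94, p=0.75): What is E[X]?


E[X] = n*p = 94 * 0.75 = 70.5

70.5


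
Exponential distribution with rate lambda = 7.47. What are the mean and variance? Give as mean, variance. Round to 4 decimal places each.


mean = 1/lam, var = 1/lam^2
mean = 1 / 7.47 = 100/747 ≈ 0.133869
lam^2 = 7.47^2 = 55.8009
var = 1 / 55.8009 ≈ 0.017921

0.1339, 0.0179


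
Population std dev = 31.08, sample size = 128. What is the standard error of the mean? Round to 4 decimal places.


SE = sigma / sqrt(n)
sqrt(128) ≈ 11.313708
SE = 31.08 / 11.313708 ≈ 2.747110

2.7471


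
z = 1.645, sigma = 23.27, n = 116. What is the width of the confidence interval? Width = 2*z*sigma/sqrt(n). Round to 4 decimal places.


width = 2*z*sigma/sqrt(n)
2*z*sigma = 2 * 1.645 * 23.27 = 76.5583
sqrt(116) ≈ 10.770330
width = 76.5583 / 10.770330 ≈ 7.108260

7.1083


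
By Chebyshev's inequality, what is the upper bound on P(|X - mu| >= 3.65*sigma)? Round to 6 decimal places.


P <= 1/k^2
k^2 = 3.65^2 = 13.3225
1/k^2 = 1 / 13.3225 = 400/5329 ≈ 0.07506099

0.075061


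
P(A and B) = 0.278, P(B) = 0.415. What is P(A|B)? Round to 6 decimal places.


P(A|B) = P(A and B) / P(B) = 0.278 / 0.415 = 278/415 ≈ 0.66987952

0.669880


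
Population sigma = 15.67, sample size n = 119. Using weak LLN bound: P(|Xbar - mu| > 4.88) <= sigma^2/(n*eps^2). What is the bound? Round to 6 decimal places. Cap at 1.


bound = min(1, sigma^2/(n*eps^2))
sigma^2 = 15.67^2 = 245.5489
n*eps^2 = 119 * 4.88^2 = 119 * 23.8144 = 2833.9136
sigma^2/(n*eps^2) = 245.5489 / 2833.9136 ≈ 0.08664657

0.086647


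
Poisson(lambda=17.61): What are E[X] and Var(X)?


E[X] = Var(X) = lambda = 17.61

17.61, 17.61


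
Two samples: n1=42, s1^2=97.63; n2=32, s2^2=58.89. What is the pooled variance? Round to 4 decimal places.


sp^2 = ((n1-1)*s1^2 + (n2-1)*s2^2)/(n1+n2-2)
(n1-1)*s1^2 = 41 * 97.63 = 4002.83
(n2-1)*s2^2 = 31 * 58.89 = 1825.59
numerator = 4002.83 + 1825.59 = 5828.42
n1+n2-2 = 72
sp^2 = 5828.42 / 72 = 291421/3600 ≈ 80.950278

80.9503


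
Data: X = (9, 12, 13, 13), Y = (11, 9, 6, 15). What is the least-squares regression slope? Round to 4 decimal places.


b = sum((xi-xbar)(yi-ybar)) / sum((xi-xbar)^2)
n = 4, xbar = 47/4 = 11.75, ybar = 41/4 = 10.25
Sxy = sum((xi-xbar)(yi-ybar)) = -1.75
Sxx = sum((xi-xbar)^2) = 10.75
b = Sxy / Sxx = -7/43 ≈ -0.162791

-0.1628


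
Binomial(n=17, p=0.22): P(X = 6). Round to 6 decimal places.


P = C(n,k) * p^k * (1-p)^(n-k)
C(17,6) = 12376
p^k = 0.22^6 ≈ 0.0001133799
(1-p)^(n-k) = 0.78^11 ≈ 0.06501905
P = 12376 * 0.0001133799 * 0.06501905 ≈ 0.091234

0.091234


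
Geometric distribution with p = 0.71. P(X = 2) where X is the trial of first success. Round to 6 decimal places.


P = (1-p)^(k-1) * p
(1-p)^(k-1) = 0.29^1 = 0.29
P = 0.29 * 0.71 = 0.2059

0.205900


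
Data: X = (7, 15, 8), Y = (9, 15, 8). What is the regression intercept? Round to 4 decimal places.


a = ybar - b*xbar, where b = sum((xi-xbar)(yi-ybar)) / sum((xi-xbar)^2)
n = 3, xbar = 30/3 = 10, ybar = 32/3 ≈ 10.666667
Sxy = sum((xi-xbar)(yi-ybar)) = 32
Sxx = sum((xi-xbar)^2) = 38
b = Sxy / Sxx = 16/19 ≈ 0.842105
a = 10.666667 - 0.842105 * 10 = 128/57 ≈ 2.245614

2.2456


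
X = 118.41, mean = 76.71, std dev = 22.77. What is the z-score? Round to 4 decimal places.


z = (X - mu) / sigma
X - mu = 118.41 - 76.71 = 41.7
z = 41.7 / 22.77 = 1390/759 ≈ 1.831357

1.8314


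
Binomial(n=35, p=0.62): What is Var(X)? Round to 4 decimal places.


Var = n*p*(1-p) = 35 * 0.62 * 0.38 = 8.246

8.2460


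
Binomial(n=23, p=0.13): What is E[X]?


E[X] = n*p = 23 * 0.13 = 2.99

2.99


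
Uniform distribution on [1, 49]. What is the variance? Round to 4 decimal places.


Var = (b-a)^2 / 12
(b-a)^2 = (49 - 1)^2 = 2304
Var = 2304/12 = 192

192.0000


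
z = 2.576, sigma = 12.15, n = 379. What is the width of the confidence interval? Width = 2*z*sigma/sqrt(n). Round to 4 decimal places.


width = 2*z*sigma/sqrt(n)
2*z*sigma = 2 * 2.576 * 12.15 = 62.5968
sqrt(379) ≈ 19.467922
width = 62.5968 / 19.467922 ≈ 3.215382

3.2154


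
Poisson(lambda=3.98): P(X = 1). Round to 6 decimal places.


P = e^(-lam) * lam^k / k!
e^(-3.98) ≈ 0.01868564
lam^k = 3.98^1 = 3.98
k! = 1! = 1
P = 0.01868564 * 3.98 / 1 ≈ 0.074369

0.074369


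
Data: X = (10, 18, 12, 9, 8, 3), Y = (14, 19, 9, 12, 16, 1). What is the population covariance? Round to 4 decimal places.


Cov = (1/n)*sum((xi-xbar)(yi-ybar))
n = 6, xbar = 60/6 = 10, ybar = 71/6 ≈ 11.833333
sum((xi-xbar)(yi-ybar)) = 119
Cov = 119 / 6 = 119/6 ≈ 19.833333

19.8333


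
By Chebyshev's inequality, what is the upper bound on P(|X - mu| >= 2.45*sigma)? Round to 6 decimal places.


P <= 1/k^2
k^2 = 2.45^2 = 6.0025
1/k^2 = 1 / 6.0025 = 400/2401 ≈ 0.16659725

0.166597


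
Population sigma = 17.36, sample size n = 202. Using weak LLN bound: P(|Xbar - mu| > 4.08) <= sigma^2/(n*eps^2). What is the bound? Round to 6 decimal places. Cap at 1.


bound = min(1, sigma^2/(n*eps^2))
sigma^2 = 17.36^2 = 301.3696
n*eps^2 = 202 * 4.08^2 = 202 * 16.6464 = 3362.5728
sigma^2/(n*eps^2) = 301.3696 / 3362.5728 ≈ 0.08962471

0.089625


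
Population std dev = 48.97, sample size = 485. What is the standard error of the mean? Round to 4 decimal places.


SE = sigma / sqrt(n)
sqrt(485) ≈ 22.022716
SE = 48.97 / 22.022716 ≈ 2.223613

2.2236


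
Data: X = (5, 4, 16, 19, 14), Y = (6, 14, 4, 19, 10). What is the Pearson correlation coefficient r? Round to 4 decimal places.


r = sum((xi-xbar)(yi-ybar)) / sqrt(sum((xi-xbar)^2) * sum((yi-ybar)^2))
n = 5, xbar = 58/5 = 11.6, ybar = 53/5 = 10.6
Sxy = sum((xi-xbar)(yi-ybar)) = 36.2
Sxx = sum((xi-xbar)^2) = 181.2
Syy = sum((yi-ybar)^2) = 147.2
sqrt(Sxx*Syy) ≈ 163.317605
r = Sxy / sqrt(Sxx*Syy) = 36.2 / 163.317605 ≈ 0.221654

0.2217


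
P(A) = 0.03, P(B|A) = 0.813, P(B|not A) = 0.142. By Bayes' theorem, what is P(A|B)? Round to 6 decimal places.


P(A|B) = P(B|A)*P(A) / P(B), P(B) = P(B|A)*P(A) + P(B|not A)*P(not A)
P(B|A)*P(A) = 0.813 * 0.03 = 0.02439
P(B|not A)*P(not A) = 0.142 * 0.97 = 0.13774
P(B) = 0.02439 + 0.13774 = 0.16213
P(A|B) = 0.02439 / 0.16213 ≈ 0.15043484

0.150435


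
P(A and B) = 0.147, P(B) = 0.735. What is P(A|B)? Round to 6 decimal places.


P(A|B) = P(A and B) / P(B) = 0.147 / 0.735 = 0.2

0.200000


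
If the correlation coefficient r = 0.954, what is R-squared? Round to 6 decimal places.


R^2 = r^2 = (0.954)^2 = 0.910116

0.910116


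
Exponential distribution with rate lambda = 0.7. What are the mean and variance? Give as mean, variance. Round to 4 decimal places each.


mean = 1/lam, var = 1/lam^2
mean = 1 / 0.7 = 10/7 ≈ 1.428571
lam^2 = 0.7^2 = 0.49
var = 1 / 0.49 = 100/49 ≈ 2.040816

1.4286, 2.0408


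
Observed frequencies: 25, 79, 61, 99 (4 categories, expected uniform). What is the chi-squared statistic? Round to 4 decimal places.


chi2 = sum((O-E)^2/E), E = total/4
total = 264, E = 264/4 = 66
(25 - 66)^2 / 66 = 1681 / 66 = 1681/66 ≈ 25.469697
(79 - 66)^2 / 66 = 169 / 66 = 169/66 ≈ 2.560606
(61 - 66)^2 / 66 = 25 / 66 = 25/66 ≈ 0.378788
(99 - 66)^2 / 66 = 1089 / 66 = 16.5
chi2 = 494/11 ≈ 44.909091

44.9091


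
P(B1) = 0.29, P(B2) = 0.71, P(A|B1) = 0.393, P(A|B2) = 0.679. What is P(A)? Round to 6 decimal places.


P(A) = P(A|B1)*P(B1) + P(A|B2)*P(B2)
P(A|B1)*P(B1) = 0.393 * 0.29 = 0.11397
P(A|B2)*P(B2) = 0.679 * 0.71 = 0.48209
P(A) = 0.11397 + 0.48209 = 0.59606

0.596060


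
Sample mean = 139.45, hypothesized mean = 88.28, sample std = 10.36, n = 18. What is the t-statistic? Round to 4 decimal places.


t = (xbar - mu0) / (s/sqrt(n))
xbar - mu0 = 139.45 - 88.28 = 51.17
sqrt(18) ≈ 4.24264069
s/sqrt(n) = 10.36 / 4.24264069 ≈ 2.44187542
t = 51.17 / 2.44187542 ≈ 20.955205

20.9552


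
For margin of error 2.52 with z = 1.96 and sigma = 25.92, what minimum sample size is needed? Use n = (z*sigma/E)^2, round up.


z*sigma/E = 1.96 * 25.92 / 2.52 = 20.16
(z*sigma/E)^2 = 406.4256
round up: n = 407

407


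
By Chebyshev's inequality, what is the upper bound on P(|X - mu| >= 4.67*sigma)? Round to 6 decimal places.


P <= 1/k^2
k^2 = 4.67^2 = 21.8089
1/k^2 = 1 / 21.8089 ≈ 0.04585284

0.045853


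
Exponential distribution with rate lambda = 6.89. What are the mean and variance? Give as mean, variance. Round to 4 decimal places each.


mean = 1/lam, var = 1/lam^2
mean = 1 / 6.89 = 100/689 ≈ 0.145138
lam^2 = 6.89^2 = 47.4721
var = 1 / 47.4721 ≈ 0.021065

0.1451, 0.0211


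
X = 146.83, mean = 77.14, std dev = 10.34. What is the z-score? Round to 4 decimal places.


z = (X - mu) / sigma
X - mu = 146.83 - 77.14 = 69.69
z = 69.69 / 10.34 = 6969/1034 ≈ 6.739845

6.7398


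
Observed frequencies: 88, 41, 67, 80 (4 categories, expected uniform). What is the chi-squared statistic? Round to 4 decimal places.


chi2 = sum((O-E)^2/E), E = total/4
total = 276, E = 276/4 = 69
(88 - 69)^2 / 69 = 361 / 69 = 361/69 ≈ 5.231884
(41 - 69)^2 / 69 = 784 / 69 = 784/69 ≈ 11.362319
(67 - 69)^2 / 69 = 4 / 69 = 4/69 ≈ 0.057971
(80 - 69)^2 / 69 = 121 / 69 = 121/69 ≈ 1.753623
chi2 = 1270/69 ≈ 18.405797

18.4058


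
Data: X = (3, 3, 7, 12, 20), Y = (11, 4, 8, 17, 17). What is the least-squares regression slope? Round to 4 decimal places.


b = sum((xi-xbar)(yi-ybar)) / sum((xi-xbar)^2)
n = 5, xbar = 45/5 = 9, ybar = 57/5 = 11.4
Sxy = sum((xi-xbar)(yi-ybar)) = 132
Sxx = sum((xi-xbar)^2) = 206
b = Sxy / Sxx = 66/103 ≈ 0.640777

0.6408


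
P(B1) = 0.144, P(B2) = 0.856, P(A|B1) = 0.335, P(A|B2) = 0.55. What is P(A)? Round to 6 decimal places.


P(A) = P(A|B1)*P(B1) + P(A|B2)*P(B2)
P(A|B1)*P(B1) = 0.335 * 0.144 = 0.04824
P(A|B2)*P(B2) = 0.55 * 0.856 = 0.4708
P(A) = 0.04824 + 0.4708 = 0.51904

0.519040


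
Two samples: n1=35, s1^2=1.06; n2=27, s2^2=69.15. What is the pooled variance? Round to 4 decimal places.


sp^2 = ((n1-1)*s1^2 + (n2-1)*s2^2)/(n1+n2-2)
(n1-1)*s1^2 = 34 * 1.06 = 36.04
(n2-1)*s2^2 = 26 * 69.15 = 1797.9
numerator = 36.04 + 1797.9 = 1833.94
n1+n2-2 = 60
sp^2 = 1833.94 / 60 = 91697/3000 ≈ 30.565667

30.5657
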